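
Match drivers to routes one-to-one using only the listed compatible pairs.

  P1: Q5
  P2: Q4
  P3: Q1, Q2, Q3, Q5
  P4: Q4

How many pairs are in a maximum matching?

Unit-capacity flow: source→left, listed edges, right→sink; max matching = max flow.
Augmenting path P1→Q5 (+1); matched 1.
Augmenting path P2→Q4 (+1); matched 2.
Augmenting path P3→Q1 (+1); matched 3.
No augmenting path remains; maximum matching = 3.
König certificate: {P1, P3, Q4} is a vertex cover of size 3 (every listed pair touches it), so no matching can be larger.

3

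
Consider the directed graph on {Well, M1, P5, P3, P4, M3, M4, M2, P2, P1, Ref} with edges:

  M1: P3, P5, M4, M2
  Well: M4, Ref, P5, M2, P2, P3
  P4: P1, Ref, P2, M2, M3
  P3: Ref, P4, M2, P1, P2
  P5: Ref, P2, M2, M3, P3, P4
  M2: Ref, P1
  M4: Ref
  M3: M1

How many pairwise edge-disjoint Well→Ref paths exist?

Assign every edge capacity 1; by Menger, the answer equals the max flow.
Path Well→Ref (+1); total 1.
Path Well→P5→Ref (+1); total 2.
Path Well→P3→Ref (+1); total 3.
Path Well→M4→Ref (+1); total 4.
Path Well→M2→Ref (+1); total 5.
No residual Well→Ref path; max flow = 5.
Certifying cut of size 5: {Well→M2, Well→M4, Well→P3, Well→P5, Well→Ref}.

5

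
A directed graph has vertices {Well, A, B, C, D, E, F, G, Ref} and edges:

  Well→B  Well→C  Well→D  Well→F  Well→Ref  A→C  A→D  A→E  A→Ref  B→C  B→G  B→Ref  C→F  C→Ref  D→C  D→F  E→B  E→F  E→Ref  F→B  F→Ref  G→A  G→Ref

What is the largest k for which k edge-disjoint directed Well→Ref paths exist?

Assign every edge capacity 1; by Menger, the answer equals the max flow.
Path Well→Ref (+1); total 1.
Path Well→B→Ref (+1); total 2.
Path Well→C→Ref (+1); total 3.
Path Well→F→Ref (+1); total 4.
Path Well→D→F→B→G→Ref (+1); total 5.
No residual Well→Ref path; max flow = 5.
Certifying cut of size 5: {Well→B, Well→C, Well→D, Well→F, Well→Ref}.

5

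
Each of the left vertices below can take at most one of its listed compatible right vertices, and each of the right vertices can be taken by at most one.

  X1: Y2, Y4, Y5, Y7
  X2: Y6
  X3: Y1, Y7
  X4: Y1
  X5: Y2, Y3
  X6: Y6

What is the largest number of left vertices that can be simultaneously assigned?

Unit-capacity flow: source→left, listed edges, right→sink; max matching = max flow.
Augmenting path X1→Y2 (+1); matched 1.
Augmenting path X2→Y6 (+1); matched 2.
Augmenting path X3→Y1 (+1); matched 3.
Augmenting path X5→Y3 (+1); matched 4.
Augmenting path X4→Y1→X3→Y7 (+1); matched 5.
No augmenting path remains; maximum matching = 5.
König certificate: {X1, X3, X4, X5, Y6} is a vertex cover of size 5 (every listed pair touches it), so no matching can be larger.

5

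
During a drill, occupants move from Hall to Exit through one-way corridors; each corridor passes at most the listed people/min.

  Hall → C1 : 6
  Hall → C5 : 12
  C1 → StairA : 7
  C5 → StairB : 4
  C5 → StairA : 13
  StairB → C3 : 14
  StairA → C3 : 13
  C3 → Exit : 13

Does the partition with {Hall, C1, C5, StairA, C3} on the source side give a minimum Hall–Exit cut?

No — its capacity is 17, but the minimum cut has capacity 13.

Given cut capacity: 4 + 13 = 17.
Augment Hall→C1→StairA→C3→Exit: bottleneck 6, flow now 6.
Augment Hall→C5→StairB→C3→Exit: bottleneck 4, flow now 10.
Augment Hall→C5→StairA→C3→Exit: bottleneck 3, flow now 13.
No augmenting path remains; maximum flow = 13.
In the residual graph, reachable from Hall: {Hall, C1, C5, StairB, StairA, C3}.
Min-cut edges: C3→Exit (13); capacity 13 = 13.
Cut capacity 17 exceeds the max flow 13, so it is not minimum.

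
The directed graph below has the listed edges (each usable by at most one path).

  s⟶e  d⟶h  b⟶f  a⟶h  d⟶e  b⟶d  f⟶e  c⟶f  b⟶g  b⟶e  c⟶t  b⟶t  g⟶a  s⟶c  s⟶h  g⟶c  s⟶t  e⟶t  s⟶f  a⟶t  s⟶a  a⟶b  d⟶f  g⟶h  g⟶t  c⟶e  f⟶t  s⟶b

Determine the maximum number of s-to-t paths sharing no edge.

6

Assign every edge capacity 1; by Menger, the answer equals the max flow.
Path s→t (+1); total 1.
Path s→a→t (+1); total 2.
Path s→b→t (+1); total 3.
Path s→c→t (+1); total 4.
Path s→e→t (+1); total 5.
Path s→f→t (+1); total 6.
No residual s→t path; max flow = 6.
Certifying cut of size 6: {s→a, s→b, s→c, s→e, s→f, s→t}.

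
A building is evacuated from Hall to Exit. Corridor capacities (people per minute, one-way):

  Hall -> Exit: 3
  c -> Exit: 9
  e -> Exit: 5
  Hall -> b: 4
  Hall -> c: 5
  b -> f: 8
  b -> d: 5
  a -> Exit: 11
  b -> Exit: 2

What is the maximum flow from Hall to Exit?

10

Augment Hall→Exit: bottleneck 3, flow now 3.
Augment Hall→b→Exit: bottleneck 2, flow now 5.
Augment Hall→c→Exit: bottleneck 5, flow now 10.
No augmenting path remains; maximum flow = 10.
In the residual graph, reachable from Hall: {Hall, b, d, f}.
Min-cut edges: Hall→c (5), Hall→Exit (3), b→Exit (2); capacity 5 + 3 + 2 = 10.
This cut is saturated, so no flow can exceed 10.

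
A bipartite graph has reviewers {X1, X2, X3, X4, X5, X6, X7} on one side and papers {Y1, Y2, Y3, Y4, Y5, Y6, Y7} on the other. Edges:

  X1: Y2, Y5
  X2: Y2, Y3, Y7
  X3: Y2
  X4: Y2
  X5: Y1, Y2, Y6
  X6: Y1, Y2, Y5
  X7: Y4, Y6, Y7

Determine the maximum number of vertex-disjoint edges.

6

Unit-capacity flow: source→left, listed edges, right→sink; max matching = max flow.
Augmenting path X1→Y2 (+1); matched 1.
Augmenting path X2→Y3 (+1); matched 2.
Augmenting path X5→Y1 (+1); matched 3.
Augmenting path X6→Y5 (+1); matched 4.
Augmenting path X7→Y4 (+1); matched 5.
Augmenting path X3→Y2→X1→Y5→X6→Y1→X5→Y6 (+1); matched 6.
No augmenting path remains; maximum matching = 6.
König certificate: {X1, X2, X5, X6, X7, Y2} is a vertex cover of size 6 (every listed pair touches it), so no matching can be larger.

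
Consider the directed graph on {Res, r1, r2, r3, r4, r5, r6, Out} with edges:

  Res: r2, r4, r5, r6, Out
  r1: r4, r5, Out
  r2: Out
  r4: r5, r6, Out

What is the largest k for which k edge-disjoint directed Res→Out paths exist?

3

Assign every edge capacity 1; by Menger, the answer equals the max flow.
Path Res→Out (+1); total 1.
Path Res→r2→Out (+1); total 2.
Path Res→r4→Out (+1); total 3.
No residual Res→Out path; max flow = 3.
Certifying cut of size 3: {Res→Out, Res→r2, Res→r4}.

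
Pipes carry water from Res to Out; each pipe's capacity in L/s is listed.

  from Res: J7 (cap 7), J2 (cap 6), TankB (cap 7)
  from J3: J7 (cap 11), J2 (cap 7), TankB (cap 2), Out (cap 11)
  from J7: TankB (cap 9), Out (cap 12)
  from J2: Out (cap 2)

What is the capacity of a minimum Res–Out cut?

Augment Res→J7→Out: bottleneck 7, flow now 7.
Augment Res→J2→Out: bottleneck 2, flow now 9.
No augmenting path remains; maximum flow = 9.
By max-flow min-cut, the minimum cut capacity equals the max flow.
In the residual graph, reachable from Res: {Res, J2, TankB}.
Min-cut edges: Res→J7 (7), J2→Out (2); capacity 7 + 2 = 9.

9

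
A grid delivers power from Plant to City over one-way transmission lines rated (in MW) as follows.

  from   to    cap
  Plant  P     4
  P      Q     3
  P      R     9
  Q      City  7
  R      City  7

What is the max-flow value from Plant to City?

4

Augment Plant→P→Q→City: bottleneck 3, flow now 3.
Augment Plant→P→R→City: bottleneck 1, flow now 4.
No augmenting path remains; maximum flow = 4.
In the residual graph, reachable from Plant: {Plant}.
Min-cut edges: Plant→P (4); capacity 4 = 4.
This cut is saturated, so no flow can exceed 4.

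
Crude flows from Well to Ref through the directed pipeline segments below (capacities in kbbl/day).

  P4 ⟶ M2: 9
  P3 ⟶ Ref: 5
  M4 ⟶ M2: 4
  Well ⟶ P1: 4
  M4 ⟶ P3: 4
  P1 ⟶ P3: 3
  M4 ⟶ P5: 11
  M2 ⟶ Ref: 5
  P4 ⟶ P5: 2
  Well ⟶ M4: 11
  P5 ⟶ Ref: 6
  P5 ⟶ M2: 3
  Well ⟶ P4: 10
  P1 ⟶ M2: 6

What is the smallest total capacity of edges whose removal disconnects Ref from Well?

16

Augment Well→P1→P3→Ref: bottleneck 3, flow now 3.
Augment Well→P1→M2→Ref: bottleneck 1, flow now 4.
Augment Well→P4→M2→Ref: bottleneck 4, flow now 8.
Augment Well→P4→P5→Ref: bottleneck 2, flow now 10.
Augment Well→M4→P3→Ref: bottleneck 2, flow now 12.
Augment Well→M4→P5→Ref: bottleneck 4, flow now 16.
No augmenting path remains; maximum flow = 16.
By max-flow min-cut, the minimum cut capacity equals the max flow.
In the residual graph, reachable from Well: {Well, P1, P4, M4, P3, M2, P5}.
Min-cut edges: P3→Ref (5), M2→Ref (5), P5→Ref (6); capacity 5 + 5 + 6 = 16.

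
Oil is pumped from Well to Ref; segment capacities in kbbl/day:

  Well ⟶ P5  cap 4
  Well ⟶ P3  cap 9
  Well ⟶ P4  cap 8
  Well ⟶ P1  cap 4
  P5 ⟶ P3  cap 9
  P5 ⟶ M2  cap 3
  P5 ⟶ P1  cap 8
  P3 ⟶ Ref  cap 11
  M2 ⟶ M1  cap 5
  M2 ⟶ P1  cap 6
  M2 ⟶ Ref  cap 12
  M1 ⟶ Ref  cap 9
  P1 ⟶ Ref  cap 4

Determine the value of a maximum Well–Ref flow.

17

Augment Well→P3→Ref: bottleneck 9, flow now 9.
Augment Well→P1→Ref: bottleneck 4, flow now 13.
Augment Well→P5→P3→Ref: bottleneck 2, flow now 15.
Augment Well→P5→M2→Ref: bottleneck 2, flow now 17.
No augmenting path remains; maximum flow = 17.
In the residual graph, reachable from Well: {Well, P4}.
Min-cut edges: Well→P5 (4), Well→P3 (9), Well→P1 (4); capacity 4 + 9 + 4 = 17.
This cut is saturated, so no flow can exceed 17.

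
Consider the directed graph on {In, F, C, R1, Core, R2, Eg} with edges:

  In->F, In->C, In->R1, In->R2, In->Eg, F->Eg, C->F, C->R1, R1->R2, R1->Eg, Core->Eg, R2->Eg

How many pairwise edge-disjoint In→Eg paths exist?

Assign every edge capacity 1; by Menger, the answer equals the max flow.
Path In→Eg (+1); total 1.
Path In→F→Eg (+1); total 2.
Path In→R1→Eg (+1); total 3.
Path In→R2→Eg (+1); total 4.
No residual In→Eg path; max flow = 4.
Certifying cut of size 4: {F→Eg, In→Eg, R1→Eg, R2→Eg}.

4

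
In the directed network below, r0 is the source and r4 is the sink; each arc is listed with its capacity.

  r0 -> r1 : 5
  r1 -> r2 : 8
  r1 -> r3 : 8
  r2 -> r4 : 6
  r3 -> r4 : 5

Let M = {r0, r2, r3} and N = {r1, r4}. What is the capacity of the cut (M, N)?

16

Edges leaving {r0, r2, r3}: r0→r1 (5), r2→r4 (6), r3→r4 (5).
Cut capacity = 5 + 6 + 5 = 16.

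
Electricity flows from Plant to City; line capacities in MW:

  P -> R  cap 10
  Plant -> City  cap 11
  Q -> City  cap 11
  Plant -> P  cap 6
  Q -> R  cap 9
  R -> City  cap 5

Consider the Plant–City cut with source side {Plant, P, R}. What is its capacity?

16

Edges leaving {Plant, P, R}: Plant→City (11), R→City (5).
Cut capacity = 11 + 5 = 16.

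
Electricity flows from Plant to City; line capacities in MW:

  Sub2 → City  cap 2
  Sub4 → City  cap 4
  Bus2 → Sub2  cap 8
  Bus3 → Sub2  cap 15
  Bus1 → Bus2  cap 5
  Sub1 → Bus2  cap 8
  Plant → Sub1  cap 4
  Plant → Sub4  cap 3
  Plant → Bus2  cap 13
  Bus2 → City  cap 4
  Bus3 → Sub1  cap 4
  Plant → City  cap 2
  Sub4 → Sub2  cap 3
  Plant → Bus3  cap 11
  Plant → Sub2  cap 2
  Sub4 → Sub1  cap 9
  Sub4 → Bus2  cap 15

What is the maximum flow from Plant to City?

11

Augment Plant→City: bottleneck 2, flow now 2.
Augment Plant→Sub4→City: bottleneck 3, flow now 5.
Augment Plant→Bus2→City: bottleneck 4, flow now 9.
Augment Plant→Sub2→City: bottleneck 2, flow now 11.
No augmenting path remains; maximum flow = 11.
In the residual graph, reachable from Plant: {Plant, Bus3, Sub1, Bus2, Sub2}.
Min-cut edges: Plant→Sub4 (3), Plant→City (2), Bus2→City (4), Sub2→City (2); capacity 3 + 2 + 4 + 2 = 11.
This cut is saturated, so no flow can exceed 11.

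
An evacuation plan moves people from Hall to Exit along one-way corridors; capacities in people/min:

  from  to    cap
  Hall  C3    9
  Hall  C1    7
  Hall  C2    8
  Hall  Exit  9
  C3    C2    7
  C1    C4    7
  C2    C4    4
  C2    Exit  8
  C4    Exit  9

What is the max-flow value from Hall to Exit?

Augment Hall→Exit: bottleneck 9, flow now 9.
Augment Hall→C2→Exit: bottleneck 8, flow now 17.
Augment Hall→C1→C4→Exit: bottleneck 7, flow now 24.
Augment Hall→C3→C2→C4→Exit: bottleneck 2, flow now 26.
No augmenting path remains; maximum flow = 26.
In the residual graph, reachable from Hall: {Hall, C3, C1, C2, C4}.
Min-cut edges: Hall→Exit (9), C2→Exit (8), C4→Exit (9); capacity 9 + 8 + 9 = 26.
This cut is saturated, so no flow can exceed 26.

26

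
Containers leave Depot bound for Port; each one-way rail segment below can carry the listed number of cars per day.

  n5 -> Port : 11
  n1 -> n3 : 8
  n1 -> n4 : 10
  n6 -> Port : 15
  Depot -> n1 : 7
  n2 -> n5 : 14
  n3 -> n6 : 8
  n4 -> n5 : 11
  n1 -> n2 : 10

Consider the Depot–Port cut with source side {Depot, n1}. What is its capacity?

28

Edges leaving {Depot, n1}: n1→n2 (10), n1→n3 (8), n1→n4 (10).
Cut capacity = 10 + 8 + 10 = 28.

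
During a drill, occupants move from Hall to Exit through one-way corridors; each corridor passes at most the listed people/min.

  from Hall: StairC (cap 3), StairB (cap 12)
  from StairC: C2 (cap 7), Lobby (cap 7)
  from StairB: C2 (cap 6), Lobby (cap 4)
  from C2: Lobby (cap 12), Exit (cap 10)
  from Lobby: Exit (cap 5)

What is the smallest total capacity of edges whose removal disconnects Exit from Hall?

Augment Hall→StairC→C2→Exit: bottleneck 3, flow now 3.
Augment Hall→StairB→C2→Exit: bottleneck 6, flow now 9.
Augment Hall→StairB→Lobby→Exit: bottleneck 4, flow now 13.
No augmenting path remains; maximum flow = 13.
By max-flow min-cut, the minimum cut capacity equals the max flow.
In the residual graph, reachable from Hall: {Hall, StairB}.
Min-cut edges: Hall→StairC (3), StairB→C2 (6), StairB→Lobby (4); capacity 3 + 6 + 4 = 13.

13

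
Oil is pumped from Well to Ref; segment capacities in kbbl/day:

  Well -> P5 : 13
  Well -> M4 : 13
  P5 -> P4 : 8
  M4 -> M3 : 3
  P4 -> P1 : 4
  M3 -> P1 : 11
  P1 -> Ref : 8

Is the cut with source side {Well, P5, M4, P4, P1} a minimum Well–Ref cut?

No — its capacity is 11, but the minimum cut has capacity 7.

Given cut capacity: 3 + 8 = 11.
Augment Well→P5→P4→P1→Ref: bottleneck 4, flow now 4.
Augment Well→M4→M3→P1→Ref: bottleneck 3, flow now 7.
No augmenting path remains; maximum flow = 7.
In the residual graph, reachable from Well: {Well, P5, M4, P4}.
Min-cut edges: M4→M3 (3), P4→P1 (4); capacity 3 + 4 = 7.
Cut capacity 11 exceeds the max flow 7, so it is not minimum.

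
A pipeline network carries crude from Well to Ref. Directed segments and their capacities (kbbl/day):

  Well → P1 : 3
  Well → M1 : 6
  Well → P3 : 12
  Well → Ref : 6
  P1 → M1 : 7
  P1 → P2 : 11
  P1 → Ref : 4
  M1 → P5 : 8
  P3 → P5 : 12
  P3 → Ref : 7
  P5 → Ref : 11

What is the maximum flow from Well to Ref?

27

Augment Well→Ref: bottleneck 6, flow now 6.
Augment Well→P1→Ref: bottleneck 3, flow now 9.
Augment Well→P3→Ref: bottleneck 7, flow now 16.
Augment Well→M1→P5→Ref: bottleneck 6, flow now 22.
Augment Well→P3→P5→Ref: bottleneck 5, flow now 27.
No augmenting path remains; maximum flow = 27.
In the residual graph, reachable from Well: {Well}.
Min-cut edges: Well→P1 (3), Well→M1 (6), Well→P3 (12), Well→Ref (6); capacity 3 + 6 + 12 + 6 = 27.
This cut is saturated, so no flow can exceed 27.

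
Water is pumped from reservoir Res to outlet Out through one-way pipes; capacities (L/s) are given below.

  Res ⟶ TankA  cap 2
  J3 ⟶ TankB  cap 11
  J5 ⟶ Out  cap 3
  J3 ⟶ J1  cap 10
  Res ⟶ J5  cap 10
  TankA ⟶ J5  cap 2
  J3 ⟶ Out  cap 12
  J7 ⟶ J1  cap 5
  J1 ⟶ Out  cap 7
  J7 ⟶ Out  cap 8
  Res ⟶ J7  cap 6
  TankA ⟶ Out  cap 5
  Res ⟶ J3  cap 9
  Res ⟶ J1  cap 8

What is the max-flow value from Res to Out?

Augment Res→J3→Out: bottleneck 9, flow now 9.
Augment Res→TankA→Out: bottleneck 2, flow now 11.
Augment Res→J5→Out: bottleneck 3, flow now 14.
Augment Res→J7→Out: bottleneck 6, flow now 20.
Augment Res→J1→Out: bottleneck 7, flow now 27.
No augmenting path remains; maximum flow = 27.
In the residual graph, reachable from Res: {Res, J5, J1}.
Min-cut edges: Res→J3 (9), Res→TankA (2), Res→J7 (6), J5→Out (3), J1→Out (7); capacity 9 + 2 + 6 + 3 + 7 = 27.
This cut is saturated, so no flow can exceed 27.

27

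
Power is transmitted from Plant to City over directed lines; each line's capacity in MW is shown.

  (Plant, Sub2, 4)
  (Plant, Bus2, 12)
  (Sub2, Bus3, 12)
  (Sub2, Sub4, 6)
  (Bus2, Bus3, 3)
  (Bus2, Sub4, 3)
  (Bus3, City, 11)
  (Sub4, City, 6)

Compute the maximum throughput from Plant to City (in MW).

10

Augment Plant→Sub2→Bus3→City: bottleneck 4, flow now 4.
Augment Plant→Bus2→Bus3→City: bottleneck 3, flow now 7.
Augment Plant→Bus2→Sub4→City: bottleneck 3, flow now 10.
No augmenting path remains; maximum flow = 10.
In the residual graph, reachable from Plant: {Plant, Bus2}.
Min-cut edges: Plant→Sub2 (4), Bus2→Bus3 (3), Bus2→Sub4 (3); capacity 4 + 3 + 3 = 10.
This cut is saturated, so no flow can exceed 10.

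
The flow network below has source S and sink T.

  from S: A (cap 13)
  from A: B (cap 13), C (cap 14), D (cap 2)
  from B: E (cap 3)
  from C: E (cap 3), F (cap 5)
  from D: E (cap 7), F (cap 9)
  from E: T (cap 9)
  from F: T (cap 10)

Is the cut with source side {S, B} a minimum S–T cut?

No — its capacity is 16, but the minimum cut has capacity 13.

Given cut capacity: 13 + 3 = 16.
Augment S→A→B→E→T: bottleneck 3, flow now 3.
Augment S→A→C→E→T: bottleneck 3, flow now 6.
Augment S→A→C→F→T: bottleneck 5, flow now 11.
Augment S→A→D→E→T: bottleneck 2, flow now 13.
No augmenting path remains; maximum flow = 13.
In the residual graph, reachable from S: {S}.
Min-cut edges: S→A (13); capacity 13 = 13.
Cut capacity 16 exceeds the max flow 13, so it is not minimum.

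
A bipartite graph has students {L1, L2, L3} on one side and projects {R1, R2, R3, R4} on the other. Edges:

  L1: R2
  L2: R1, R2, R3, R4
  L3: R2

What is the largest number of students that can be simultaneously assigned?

2

Unit-capacity flow: source→left, listed edges, right→sink; max matching = max flow.
Augmenting path L1→R2 (+1); matched 1.
Augmenting path L2→R1 (+1); matched 2.
No augmenting path remains; maximum matching = 2.
König certificate: {L2, R2} is a vertex cover of size 2 (every listed pair touches it), so no matching can be larger.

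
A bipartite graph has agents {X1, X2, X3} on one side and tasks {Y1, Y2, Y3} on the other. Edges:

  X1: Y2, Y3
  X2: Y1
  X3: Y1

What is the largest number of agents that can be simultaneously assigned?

Unit-capacity flow: source→left, listed edges, right→sink; max matching = max flow.
Augmenting path X1→Y2 (+1); matched 1.
Augmenting path X2→Y1 (+1); matched 2.
No augmenting path remains; maximum matching = 2.
König certificate: {X1, Y1} is a vertex cover of size 2 (every listed pair touches it), so no matching can be larger.

2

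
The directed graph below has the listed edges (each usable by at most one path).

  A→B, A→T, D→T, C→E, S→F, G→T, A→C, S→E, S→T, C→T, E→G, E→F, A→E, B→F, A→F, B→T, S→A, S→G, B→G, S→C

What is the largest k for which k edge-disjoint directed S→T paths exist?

4

Assign every edge capacity 1; by Menger, the answer equals the max flow.
Path S→T (+1); total 1.
Path S→A→T (+1); total 2.
Path S→C→T (+1); total 3.
Path S→G→T (+1); total 4.
No residual S→T path; max flow = 4.
Certifying cut of size 4: {G→T, S→A, S→C, S→T}.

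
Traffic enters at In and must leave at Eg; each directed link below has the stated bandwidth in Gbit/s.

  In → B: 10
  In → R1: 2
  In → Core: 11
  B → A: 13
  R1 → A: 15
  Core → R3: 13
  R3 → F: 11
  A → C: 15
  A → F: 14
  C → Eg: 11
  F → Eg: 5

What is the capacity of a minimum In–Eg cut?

Augment In→B→A→C→Eg: bottleneck 10, flow now 10.
Augment In→R1→A→C→Eg: bottleneck 1, flow now 11.
Augment In→R1→A→F→Eg: bottleneck 1, flow now 12.
Augment In→Core→R3→F→Eg: bottleneck 4, flow now 16.
No augmenting path remains; maximum flow = 16.
By max-flow min-cut, the minimum cut capacity equals the max flow.
In the residual graph, reachable from In: {In, B, R1, Core, R3, A, C, F}.
Min-cut edges: C→Eg (11), F→Eg (5); capacity 11 + 5 = 16.

16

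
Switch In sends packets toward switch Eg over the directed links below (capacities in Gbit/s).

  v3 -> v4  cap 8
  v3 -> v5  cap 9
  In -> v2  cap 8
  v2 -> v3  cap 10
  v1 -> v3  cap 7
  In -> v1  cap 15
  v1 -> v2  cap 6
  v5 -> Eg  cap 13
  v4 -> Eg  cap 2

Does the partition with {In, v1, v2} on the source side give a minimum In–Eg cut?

Given cut capacity: 7 + 10 = 17.
Augment In→v1→v3→v4→Eg: bottleneck 2, flow now 2.
Augment In→v1→v3→v5→Eg: bottleneck 5, flow now 7.
Augment In→v2→v3→v5→Eg: bottleneck 4, flow now 11.
No augmenting path remains; maximum flow = 11.
In the residual graph, reachable from In: {In, v1, v2, v3, v4}.
Min-cut edges: v3→v5 (9), v4→Eg (2); capacity 9 + 2 = 11.
Cut capacity 17 exceeds the max flow 11, so it is not minimum.

No — its capacity is 17, but the minimum cut has capacity 11.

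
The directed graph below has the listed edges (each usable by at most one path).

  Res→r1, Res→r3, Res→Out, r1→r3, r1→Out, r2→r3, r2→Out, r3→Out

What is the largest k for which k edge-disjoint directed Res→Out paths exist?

Assign every edge capacity 1; by Menger, the answer equals the max flow.
Path Res→Out (+1); total 1.
Path Res→r1→Out (+1); total 2.
Path Res→r3→Out (+1); total 3.
No residual Res→Out path; max flow = 3.
Certifying cut of size 3: {Res→Out, Res→r1, Res→r3}.

3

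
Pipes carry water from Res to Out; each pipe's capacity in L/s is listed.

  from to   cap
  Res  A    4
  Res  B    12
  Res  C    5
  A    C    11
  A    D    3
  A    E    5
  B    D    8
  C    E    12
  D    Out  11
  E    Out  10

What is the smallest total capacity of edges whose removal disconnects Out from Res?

Augment Res→A→D→Out: bottleneck 3, flow now 3.
Augment Res→A→E→Out: bottleneck 1, flow now 4.
Augment Res→B→D→Out: bottleneck 8, flow now 12.
Augment Res→C→E→Out: bottleneck 5, flow now 17.
No augmenting path remains; maximum flow = 17.
By max-flow min-cut, the minimum cut capacity equals the max flow.
In the residual graph, reachable from Res: {Res, B}.
Min-cut edges: Res→A (4), Res→C (5), B→D (8); capacity 4 + 5 + 8 = 17.

17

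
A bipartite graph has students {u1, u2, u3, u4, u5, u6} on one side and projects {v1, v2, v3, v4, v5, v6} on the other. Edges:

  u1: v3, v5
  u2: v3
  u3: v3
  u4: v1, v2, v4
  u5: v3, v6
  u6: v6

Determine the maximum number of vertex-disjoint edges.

4

Unit-capacity flow: source→left, listed edges, right→sink; max matching = max flow.
Augmenting path u1→v3 (+1); matched 1.
Augmenting path u4→v1 (+1); matched 2.
Augmenting path u5→v6 (+1); matched 3.
Augmenting path u2→v3→u1→v5 (+1); matched 4.
No augmenting path remains; maximum matching = 4.
König certificate: {u1, u4, v3, v6} is a vertex cover of size 4 (every listed pair touches it), so no matching can be larger.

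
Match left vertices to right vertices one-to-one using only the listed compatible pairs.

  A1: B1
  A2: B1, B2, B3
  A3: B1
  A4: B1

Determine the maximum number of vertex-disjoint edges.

Unit-capacity flow: source→left, listed edges, right→sink; max matching = max flow.
Augmenting path A1→B1 (+1); matched 1.
Augmenting path A2→B2 (+1); matched 2.
No augmenting path remains; maximum matching = 2.
König certificate: {A2, B1} is a vertex cover of size 2 (every listed pair touches it), so no matching can be larger.

2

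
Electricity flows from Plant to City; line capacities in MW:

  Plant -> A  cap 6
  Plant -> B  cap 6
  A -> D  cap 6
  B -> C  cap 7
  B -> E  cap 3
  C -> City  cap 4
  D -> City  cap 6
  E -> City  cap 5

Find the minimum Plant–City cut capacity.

Augment Plant→A→D→City: bottleneck 6, flow now 6.
Augment Plant→B→C→City: bottleneck 4, flow now 10.
Augment Plant→B→E→City: bottleneck 2, flow now 12.
No augmenting path remains; maximum flow = 12.
By max-flow min-cut, the minimum cut capacity equals the max flow.
In the residual graph, reachable from Plant: {Plant}.
Min-cut edges: Plant→A (6), Plant→B (6); capacity 6 + 6 = 12.

12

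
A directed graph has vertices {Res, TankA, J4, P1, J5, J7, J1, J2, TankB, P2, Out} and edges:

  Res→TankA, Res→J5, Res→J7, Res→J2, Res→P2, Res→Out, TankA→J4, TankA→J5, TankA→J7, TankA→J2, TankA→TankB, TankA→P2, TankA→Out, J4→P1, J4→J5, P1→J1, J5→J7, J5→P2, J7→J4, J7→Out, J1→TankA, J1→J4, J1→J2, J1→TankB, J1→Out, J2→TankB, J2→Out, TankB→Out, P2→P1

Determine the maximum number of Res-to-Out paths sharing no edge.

5

Assign every edge capacity 1; by Menger, the answer equals the max flow.
Path Res→Out (+1); total 1.
Path Res→TankA→Out (+1); total 2.
Path Res→J7→Out (+1); total 3.
Path Res→J2→Out (+1); total 4.
Path Res→P2→P1→J1→Out (+1); total 5.
No residual Res→Out path; max flow = 5.
Certifying cut of size 5: {J7→Out, P1→J1, Res→J2, Res→Out, Res→TankA}.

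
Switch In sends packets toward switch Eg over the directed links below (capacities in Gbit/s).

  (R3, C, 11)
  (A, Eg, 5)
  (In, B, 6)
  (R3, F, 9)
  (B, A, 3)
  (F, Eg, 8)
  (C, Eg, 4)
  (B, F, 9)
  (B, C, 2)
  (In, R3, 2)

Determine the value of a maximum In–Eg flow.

8

Augment In→R3→C→Eg: bottleneck 2, flow now 2.
Augment In→B→A→Eg: bottleneck 3, flow now 5.
Augment In→B→C→Eg: bottleneck 2, flow now 7.
Augment In→B→F→Eg: bottleneck 1, flow now 8.
No augmenting path remains; maximum flow = 8.
In the residual graph, reachable from In: {In}.
Min-cut edges: In→R3 (2), In→B (6); capacity 2 + 6 = 8.
This cut is saturated, so no flow can exceed 8.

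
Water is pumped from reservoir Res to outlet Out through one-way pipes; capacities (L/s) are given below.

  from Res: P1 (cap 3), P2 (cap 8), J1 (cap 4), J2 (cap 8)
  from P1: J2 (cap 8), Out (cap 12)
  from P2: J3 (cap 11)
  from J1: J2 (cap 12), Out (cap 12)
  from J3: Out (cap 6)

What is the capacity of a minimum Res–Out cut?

13

Augment Res→P1→Out: bottleneck 3, flow now 3.
Augment Res→J1→Out: bottleneck 4, flow now 7.
Augment Res→P2→J3→Out: bottleneck 6, flow now 13.
No augmenting path remains; maximum flow = 13.
By max-flow min-cut, the minimum cut capacity equals the max flow.
In the residual graph, reachable from Res: {Res, P2, J2, J3}.
Min-cut edges: Res→P1 (3), Res→J1 (4), J3→Out (6); capacity 3 + 4 + 6 = 13.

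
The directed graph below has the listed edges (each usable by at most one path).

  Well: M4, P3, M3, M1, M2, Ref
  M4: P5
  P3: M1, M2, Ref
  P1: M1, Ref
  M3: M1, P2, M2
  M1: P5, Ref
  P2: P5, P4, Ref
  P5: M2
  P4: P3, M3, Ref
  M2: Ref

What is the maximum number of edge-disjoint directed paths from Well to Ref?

Assign every edge capacity 1; by Menger, the answer equals the max flow.
Path Well→Ref (+1); total 1.
Path Well→P3→Ref (+1); total 2.
Path Well→M1→Ref (+1); total 3.
Path Well→M2→Ref (+1); total 4.
Path Well→M3→P2→Ref (+1); total 5.
No residual Well→Ref path; max flow = 5.
Certifying cut of size 5: {M2→Ref, Well→M1, Well→M3, Well→P3, Well→Ref}.

5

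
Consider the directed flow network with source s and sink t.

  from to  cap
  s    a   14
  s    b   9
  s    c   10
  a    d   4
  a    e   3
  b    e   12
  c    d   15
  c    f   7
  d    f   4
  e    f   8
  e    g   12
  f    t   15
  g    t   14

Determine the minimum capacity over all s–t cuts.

23

Augment s→c→f→t: bottleneck 7, flow now 7.
Augment s→a→d→f→t: bottleneck 4, flow now 11.
Augment s→a→e→f→t: bottleneck 3, flow now 14.
Augment s→b→e→f→t: bottleneck 1, flow now 15.
Augment s→b→e→g→t: bottleneck 8, flow now 23.
No augmenting path remains; maximum flow = 23.
By max-flow min-cut, the minimum cut capacity equals the max flow.
In the residual graph, reachable from s: {s, a, c, d}.
Min-cut edges: s→b (9), a→e (3), c→f (7), d→f (4); capacity 9 + 3 + 7 + 4 = 23.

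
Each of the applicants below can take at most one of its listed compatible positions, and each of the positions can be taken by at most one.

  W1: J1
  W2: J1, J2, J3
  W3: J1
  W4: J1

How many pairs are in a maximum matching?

Unit-capacity flow: source→left, listed edges, right→sink; max matching = max flow.
Augmenting path W1→J1 (+1); matched 1.
Augmenting path W2→J2 (+1); matched 2.
No augmenting path remains; maximum matching = 2.
König certificate: {W2, J1} is a vertex cover of size 2 (every listed pair touches it), so no matching can be larger.

2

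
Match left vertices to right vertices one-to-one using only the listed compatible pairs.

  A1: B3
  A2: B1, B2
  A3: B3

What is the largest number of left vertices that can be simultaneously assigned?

Unit-capacity flow: source→left, listed edges, right→sink; max matching = max flow.
Augmenting path A1→B3 (+1); matched 1.
Augmenting path A2→B1 (+1); matched 2.
No augmenting path remains; maximum matching = 2.
König certificate: {A2, B3} is a vertex cover of size 2 (every listed pair touches it), so no matching can be larger.

2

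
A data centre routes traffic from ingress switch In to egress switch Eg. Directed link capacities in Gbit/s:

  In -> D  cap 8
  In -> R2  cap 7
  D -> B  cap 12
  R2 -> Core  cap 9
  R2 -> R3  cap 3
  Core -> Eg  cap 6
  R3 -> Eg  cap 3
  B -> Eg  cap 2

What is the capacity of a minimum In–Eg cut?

9

Augment In→D→B→Eg: bottleneck 2, flow now 2.
Augment In→R2→Core→Eg: bottleneck 6, flow now 8.
Augment In→R2→R3→Eg: bottleneck 1, flow now 9.
No augmenting path remains; maximum flow = 9.
By max-flow min-cut, the minimum cut capacity equals the max flow.
In the residual graph, reachable from In: {In, D, B}.
Min-cut edges: In→R2 (7), B→Eg (2); capacity 7 + 2 = 9.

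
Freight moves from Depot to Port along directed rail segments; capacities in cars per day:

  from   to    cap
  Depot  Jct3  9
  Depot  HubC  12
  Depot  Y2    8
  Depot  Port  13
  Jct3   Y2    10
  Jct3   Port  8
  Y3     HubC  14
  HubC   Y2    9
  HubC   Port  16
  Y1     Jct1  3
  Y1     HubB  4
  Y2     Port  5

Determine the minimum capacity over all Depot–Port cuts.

38

Augment Depot→Port: bottleneck 13, flow now 13.
Augment Depot→Jct3→Port: bottleneck 8, flow now 21.
Augment Depot→HubC→Port: bottleneck 12, flow now 33.
Augment Depot→Y2→Port: bottleneck 5, flow now 38.
No augmenting path remains; maximum flow = 38.
By max-flow min-cut, the minimum cut capacity equals the max flow.
In the residual graph, reachable from Depot: {Depot, Jct3, Y2}.
Min-cut edges: Depot→HubC (12), Depot→Port (13), Jct3→Port (8), Y2→Port (5); capacity 12 + 13 + 8 + 5 = 38.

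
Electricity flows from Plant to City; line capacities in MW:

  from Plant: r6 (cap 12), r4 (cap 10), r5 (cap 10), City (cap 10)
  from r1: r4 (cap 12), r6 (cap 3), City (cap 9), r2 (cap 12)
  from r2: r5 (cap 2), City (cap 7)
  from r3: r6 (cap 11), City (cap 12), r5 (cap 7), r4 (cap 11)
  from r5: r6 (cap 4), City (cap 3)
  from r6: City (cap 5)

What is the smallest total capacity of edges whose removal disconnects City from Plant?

18

Augment Plant→City: bottleneck 10, flow now 10.
Augment Plant→r5→City: bottleneck 3, flow now 13.
Augment Plant→r6→City: bottleneck 5, flow now 18.
No augmenting path remains; maximum flow = 18.
By max-flow min-cut, the minimum cut capacity equals the max flow.
In the residual graph, reachable from Plant: {Plant, r4, r5, r6}.
Min-cut edges: Plant→City (10), r5→City (3), r6→City (5); capacity 10 + 3 + 5 = 18.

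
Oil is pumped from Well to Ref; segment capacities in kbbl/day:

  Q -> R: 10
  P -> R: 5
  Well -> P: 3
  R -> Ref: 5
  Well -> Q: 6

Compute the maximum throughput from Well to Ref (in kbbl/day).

Augment Well→P→R→Ref: bottleneck 3, flow now 3.
Augment Well→Q→R→Ref: bottleneck 2, flow now 5.
No augmenting path remains; maximum flow = 5.
In the residual graph, reachable from Well: {Well, P, Q, R}.
Min-cut edges: R→Ref (5); capacity 5 = 5.
This cut is saturated, so no flow can exceed 5.

5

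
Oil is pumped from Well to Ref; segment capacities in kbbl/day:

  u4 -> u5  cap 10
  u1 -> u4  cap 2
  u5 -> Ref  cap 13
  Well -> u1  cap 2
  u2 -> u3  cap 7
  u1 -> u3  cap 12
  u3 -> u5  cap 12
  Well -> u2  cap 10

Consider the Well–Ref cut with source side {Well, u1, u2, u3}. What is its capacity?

Edges leaving {Well, u1, u2, u3}: u1→u4 (2), u3→u5 (12).
Cut capacity = 2 + 12 = 14.

14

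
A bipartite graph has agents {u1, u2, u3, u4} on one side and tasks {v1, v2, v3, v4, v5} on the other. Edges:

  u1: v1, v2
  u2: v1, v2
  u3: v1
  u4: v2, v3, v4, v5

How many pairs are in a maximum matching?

Unit-capacity flow: source→left, listed edges, right→sink; max matching = max flow.
Augmenting path u1→v1 (+1); matched 1.
Augmenting path u2→v2 (+1); matched 2.
Augmenting path u4→v3 (+1); matched 3.
No augmenting path remains; maximum matching = 3.
König certificate: {u4, v1, v2} is a vertex cover of size 3 (every listed pair touches it), so no matching can be larger.

3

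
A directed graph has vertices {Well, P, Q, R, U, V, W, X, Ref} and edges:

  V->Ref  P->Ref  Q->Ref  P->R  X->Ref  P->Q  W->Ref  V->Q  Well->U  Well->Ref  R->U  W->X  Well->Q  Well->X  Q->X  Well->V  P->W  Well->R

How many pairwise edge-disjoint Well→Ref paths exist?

4

Assign every edge capacity 1; by Menger, the answer equals the max flow.
Path Well→Ref (+1); total 1.
Path Well→Q→Ref (+1); total 2.
Path Well→V→Ref (+1); total 3.
Path Well→X→Ref (+1); total 4.
No residual Well→Ref path; max flow = 4.
Certifying cut of size 4: {Well→Q, Well→Ref, Well→V, Well→X}.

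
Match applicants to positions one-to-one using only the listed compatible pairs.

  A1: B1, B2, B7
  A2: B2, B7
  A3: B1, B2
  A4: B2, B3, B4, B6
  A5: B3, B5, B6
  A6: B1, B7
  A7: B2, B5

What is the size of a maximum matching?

Unit-capacity flow: source→left, listed edges, right→sink; max matching = max flow.
Augmenting path A1→B1 (+1); matched 1.
Augmenting path A2→B2 (+1); matched 2.
Augmenting path A4→B3 (+1); matched 3.
Augmenting path A5→B5 (+1); matched 4.
Augmenting path A6→B7 (+1); matched 5.
Augmenting path A7→B5→A5→B6 (+1); matched 6.
No augmenting path remains; maximum matching = 6.
König certificate: {A4, A5, A7, B1, B2, B7} is a vertex cover of size 6 (every listed pair touches it), so no matching can be larger.

6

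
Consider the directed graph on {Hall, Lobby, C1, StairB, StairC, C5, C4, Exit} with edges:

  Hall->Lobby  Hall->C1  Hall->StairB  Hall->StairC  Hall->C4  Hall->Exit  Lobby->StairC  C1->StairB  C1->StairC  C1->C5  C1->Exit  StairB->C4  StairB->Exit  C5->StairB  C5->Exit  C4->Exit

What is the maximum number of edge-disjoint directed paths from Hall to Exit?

4

Assign every edge capacity 1; by Menger, the answer equals the max flow.
Path Hall→Exit (+1); total 1.
Path Hall→C1→Exit (+1); total 2.
Path Hall→StairB→Exit (+1); total 3.
Path Hall→C4→Exit (+1); total 4.
No residual Hall→Exit path; max flow = 4.
Certifying cut of size 4: {Hall→C1, Hall→C4, Hall→Exit, Hall→StairB}.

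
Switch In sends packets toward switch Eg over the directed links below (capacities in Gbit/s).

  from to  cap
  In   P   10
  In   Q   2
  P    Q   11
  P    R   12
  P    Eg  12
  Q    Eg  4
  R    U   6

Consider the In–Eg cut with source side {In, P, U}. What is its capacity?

Edges leaving {In, P, U}: In→Q (2), P→Q (11), P→R (12), P→Eg (12).
Cut capacity = 2 + 11 + 12 + 12 = 37.

37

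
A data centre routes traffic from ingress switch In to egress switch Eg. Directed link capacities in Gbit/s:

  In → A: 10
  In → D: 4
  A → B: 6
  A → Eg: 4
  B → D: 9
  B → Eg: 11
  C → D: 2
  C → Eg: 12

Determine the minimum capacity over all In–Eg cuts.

10

Augment In→A→Eg: bottleneck 4, flow now 4.
Augment In→A→B→Eg: bottleneck 6, flow now 10.
No augmenting path remains; maximum flow = 10.
By max-flow min-cut, the minimum cut capacity equals the max flow.
In the residual graph, reachable from In: {In, D}.
Min-cut edges: In→A (10); capacity 10 = 10.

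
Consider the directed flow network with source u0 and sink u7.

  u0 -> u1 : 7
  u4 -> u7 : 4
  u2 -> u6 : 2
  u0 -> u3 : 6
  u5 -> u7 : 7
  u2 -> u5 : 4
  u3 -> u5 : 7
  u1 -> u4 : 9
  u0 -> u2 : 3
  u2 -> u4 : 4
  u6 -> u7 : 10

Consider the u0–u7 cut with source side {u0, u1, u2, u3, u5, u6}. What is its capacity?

30

Edges leaving {u0, u1, u2, u3, u5, u6}: u1→u4 (9), u2→u4 (4), u5→u7 (7), u6→u7 (10).
Cut capacity = 9 + 4 + 7 + 10 = 30.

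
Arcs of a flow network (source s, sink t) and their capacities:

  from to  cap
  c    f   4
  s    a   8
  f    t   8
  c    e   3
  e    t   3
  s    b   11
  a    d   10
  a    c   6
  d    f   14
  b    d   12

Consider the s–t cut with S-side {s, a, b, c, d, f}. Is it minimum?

Given cut capacity: 3 + 8 = 11.
Augment s→a→c→e→t: bottleneck 3, flow now 3.
Augment s→a→c→f→t: bottleneck 3, flow now 6.
Augment s→a→d→f→t: bottleneck 2, flow now 8.
Augment s→b→d→f→t: bottleneck 3, flow now 11.
No augmenting path remains; maximum flow = 11.
Cut capacity 11 equals the max flow, so it is a minimum cut.

Yes — it is a minimum cut (capacity 11).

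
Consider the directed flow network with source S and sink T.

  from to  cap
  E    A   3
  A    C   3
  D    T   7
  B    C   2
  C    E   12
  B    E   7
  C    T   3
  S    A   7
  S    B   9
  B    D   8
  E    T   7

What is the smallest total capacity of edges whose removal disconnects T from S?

12

Augment S→A→C→T: bottleneck 3, flow now 3.
Augment S→B→D→T: bottleneck 7, flow now 10.
Augment S→B→E→T: bottleneck 2, flow now 12.
No augmenting path remains; maximum flow = 12.
By max-flow min-cut, the minimum cut capacity equals the max flow.
In the residual graph, reachable from S: {S, A}.
Min-cut edges: S→B (9), A→C (3); capacity 9 + 3 = 12.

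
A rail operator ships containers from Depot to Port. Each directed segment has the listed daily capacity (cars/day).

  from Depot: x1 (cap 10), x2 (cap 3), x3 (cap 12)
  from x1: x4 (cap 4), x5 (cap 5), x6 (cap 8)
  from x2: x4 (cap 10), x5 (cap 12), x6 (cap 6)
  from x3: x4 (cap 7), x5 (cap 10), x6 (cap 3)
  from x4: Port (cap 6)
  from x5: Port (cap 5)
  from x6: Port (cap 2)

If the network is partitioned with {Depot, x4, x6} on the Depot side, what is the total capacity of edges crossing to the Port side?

33

Edges leaving {Depot, x4, x6}: Depot→x1 (10), Depot→x2 (3), Depot→x3 (12), x4→Port (6), x6→Port (2).
Cut capacity = 10 + 3 + 12 + 6 + 2 = 33.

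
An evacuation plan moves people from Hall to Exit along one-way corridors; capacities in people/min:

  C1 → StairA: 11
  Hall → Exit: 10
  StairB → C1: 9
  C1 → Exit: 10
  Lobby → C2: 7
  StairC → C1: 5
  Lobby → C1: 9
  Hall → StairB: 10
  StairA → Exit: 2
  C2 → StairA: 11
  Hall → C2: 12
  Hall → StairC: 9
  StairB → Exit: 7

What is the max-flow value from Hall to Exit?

Augment Hall→Exit: bottleneck 10, flow now 10.
Augment Hall→StairB→Exit: bottleneck 7, flow now 17.
Augment Hall→StairB→C1→Exit: bottleneck 3, flow now 20.
Augment Hall→StairC→C1→Exit: bottleneck 5, flow now 25.
Augment Hall→C2→StairA→Exit: bottleneck 2, flow now 27.
No augmenting path remains; maximum flow = 27.
In the residual graph, reachable from Hall: {Hall, StairC, C2, StairA}.
Min-cut edges: Hall→StairB (10), Hall→Exit (10), StairC→C1 (5), StairA→Exit (2); capacity 10 + 10 + 5 + 2 = 27.
This cut is saturated, so no flow can exceed 27.

27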